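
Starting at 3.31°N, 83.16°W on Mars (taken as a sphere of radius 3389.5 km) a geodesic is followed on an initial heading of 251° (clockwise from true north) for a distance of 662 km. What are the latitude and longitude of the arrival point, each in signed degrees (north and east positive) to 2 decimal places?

-0.37°, -93.73°

Angular distance δ = d/R = 662/3389.5 = 0.19531 rad; initial bearing θ = 4.3808 rad.
sin φ₂ = sin φ₁ cos δ + cos φ₁ sin δ cos θ = (0.0577)(0.9810) + (0.9983)(0.1941)(-0.3256) = -0.0064, so φ₂ = -0.37°.
Δλ = atan2(sin θ sin δ cos φ₁, cos δ − sin φ₁ sin φ₂) = atan2(-0.1832, 0.9814) = -10.574°.
λ₂ = -83.160° − 10.574° = -93.73°.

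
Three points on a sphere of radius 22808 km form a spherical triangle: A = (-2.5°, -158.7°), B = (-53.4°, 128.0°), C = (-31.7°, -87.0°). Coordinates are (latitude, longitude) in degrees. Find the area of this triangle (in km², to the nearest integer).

579197413 km²

Side lengths (central angles): a = 1.5645, b = 1.2768, c = 1.3631 rad; semiperimeter s = 2.1022.
By l'Huilier's theorem, tan(E/4) = √[tan(s/2) tan((s−a)/2) tan((s−b)/2) tan((s−c)/2)], giving spherical excess E = 1.1134 rad.
Area = E·R² = 1.1134 × (22808)² ≈ 579197413 km².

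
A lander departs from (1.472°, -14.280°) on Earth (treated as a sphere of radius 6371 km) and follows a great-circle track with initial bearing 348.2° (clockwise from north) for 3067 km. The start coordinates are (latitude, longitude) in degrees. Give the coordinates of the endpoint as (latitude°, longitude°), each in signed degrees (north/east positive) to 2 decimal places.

28.42°, -20.46°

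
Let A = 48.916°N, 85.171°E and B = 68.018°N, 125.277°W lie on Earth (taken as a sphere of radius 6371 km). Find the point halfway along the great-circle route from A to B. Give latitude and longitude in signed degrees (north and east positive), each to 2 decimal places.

Central angle δ = 1.0623 rad. Interpolating on the sphere with fraction f = 0.5:
P = [sin((1−f)δ)·A + sin(fδ)·B] / sin δ = 0.5799·A + 0.5799·B in Cartesian coordinates,
giving P = (-0.0933, 0.2025, 0.9748), i.e. latitude 77.12°, longitude 114.73°.

77.12°, 114.73°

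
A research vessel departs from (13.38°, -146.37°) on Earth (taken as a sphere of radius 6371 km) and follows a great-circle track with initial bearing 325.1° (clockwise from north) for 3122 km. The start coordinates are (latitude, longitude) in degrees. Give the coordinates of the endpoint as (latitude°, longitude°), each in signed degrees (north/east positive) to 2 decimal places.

Angular distance δ = d/R = 3122/6371 = 0.49003 rad; initial bearing θ = 5.6741 rad.
sin φ₂ = sin φ₁ cos δ + cos φ₁ sin δ cos θ = (0.2314)(0.8823) + (0.9729)(0.4707)(0.8202) = 0.5797, so φ₂ = 35.43°.
Δλ = atan2(sin θ sin δ cos φ₁, cos δ − sin φ₁ sin φ₂) = atan2(-0.2620, 0.7482) = -19.298°.
λ₂ = -146.370° − 19.298° = -165.67°.

35.43°, -165.67°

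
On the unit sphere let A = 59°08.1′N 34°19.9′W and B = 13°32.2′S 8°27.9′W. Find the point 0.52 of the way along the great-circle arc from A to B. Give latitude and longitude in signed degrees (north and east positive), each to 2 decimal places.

21.81°, -16.94°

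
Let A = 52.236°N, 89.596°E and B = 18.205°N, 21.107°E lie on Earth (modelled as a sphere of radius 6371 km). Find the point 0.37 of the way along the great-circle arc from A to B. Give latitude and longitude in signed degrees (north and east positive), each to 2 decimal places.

The central angle between A and B is δ = 1.0925 rad.
With f = 0.37, the slerp weights are sin((1−f)δ)/sin δ = 0.7155 and sin(fδ)/sin δ = 0.4430.
Weighted sum of the unit vectors: (0.7155)·(0.0043,0.6124,0.7905) + (0.4430)·(0.8862,0.3421,0.3124) = (0.3957, 0.5897, 0.7040).
Converting back: φ = atan2(z, √(x²+y²)) = 44.75°, λ = atan2(y, x) = 56.14°.

44.75°, 56.14°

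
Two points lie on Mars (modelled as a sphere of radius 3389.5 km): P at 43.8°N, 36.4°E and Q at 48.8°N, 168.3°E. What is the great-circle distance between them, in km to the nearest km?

4630 km

In radians: φ₁ = 0.7645, φ₂ = 0.8517, Δλ = 131.900° = 2.3021 rad.
Haversine: a = sin²(Δφ/2) + cos φ₁ cos φ₂ sin²(Δλ/2) = 0.0019 + (0.7218)(0.6587)(0.8339) = 0.39836.
Central angle c = 2·arcsin(√a) = 1.36609 rad.
Distance = R·c = 3389.5 × 1.3661 ≈ 4630 km.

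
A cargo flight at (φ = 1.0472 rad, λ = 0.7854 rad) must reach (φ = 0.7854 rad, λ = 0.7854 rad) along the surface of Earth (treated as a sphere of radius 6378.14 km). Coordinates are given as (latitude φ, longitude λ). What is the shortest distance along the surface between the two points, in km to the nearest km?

1670 km

Let φ₁ = 1.0472 rad, φ₂ = 0.7854 rad, and Δλ = 0.0000 rad.
cos c = sin φ₁ sin φ₂ + cos φ₁ cos φ₂ cos Δλ = (0.8660)(0.7071) + (0.5000)(0.7071)(1.0000) = 0.96593,
so c = arccos(0.96593) = 0.26180 rad.
Distance = R·c = 6378.14 × 0.2618 ≈ 1670 km.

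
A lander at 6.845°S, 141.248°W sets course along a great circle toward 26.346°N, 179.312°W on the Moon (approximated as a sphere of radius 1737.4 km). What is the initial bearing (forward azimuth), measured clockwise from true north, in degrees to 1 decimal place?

313.5°

Δλ = -38.064° = -0.6643 rad.
y = sin Δλ · cos φ₂ = (-0.6165)(0.8961) = -0.5525
x = cos φ₁ sin φ₂ − sin φ₁ cos φ₂ cos Δλ = (0.9929)(0.4438) − (-0.1192)(0.8961)(0.7873) = 0.5247
θ = atan2(y, x) = -46.48°; adding 360° gives 313.5°.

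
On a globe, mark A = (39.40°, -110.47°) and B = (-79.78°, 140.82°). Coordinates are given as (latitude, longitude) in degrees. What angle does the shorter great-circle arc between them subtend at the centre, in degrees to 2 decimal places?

131.96°

With latitudes φ₁ = 39.400°, φ₂ = -79.780° and longitude difference Δλ = -108.710°:
cos c = sin φ₁ sin φ₂ + cos φ₁ cos φ₂ cos Δλ = (0.6347)(-0.9841) + (0.7727)(0.1774)(-0.3208) = -0.66864,
so c = arccos(-0.66864) = 2.30317 rad.
So the angular separation is 131.96°.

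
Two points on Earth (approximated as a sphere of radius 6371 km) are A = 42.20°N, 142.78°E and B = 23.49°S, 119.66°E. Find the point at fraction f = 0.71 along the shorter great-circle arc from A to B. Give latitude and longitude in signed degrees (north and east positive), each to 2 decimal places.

Central angle δ = 1.2056 rad. Interpolating on the sphere with fraction f = 0.71:
P = [sin((1−f)δ)·A + sin(fδ)·B] / sin δ = 0.3667·A + 0.8085·B in Cartesian coordinates,
giving P = (-0.5833, 0.8087, -0.0759), i.e. latitude -4.35°, longitude 125.80°.

-4.35°, 125.80°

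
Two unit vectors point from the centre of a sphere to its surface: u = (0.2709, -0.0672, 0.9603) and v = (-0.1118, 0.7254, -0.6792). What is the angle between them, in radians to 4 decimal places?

u·v = -0.7313; |u| = 1.0000, |v| = 1.0000.
cos θ = (u·v)/(|u||v|) = -0.7312, so θ = 2.3909 rad.

2.3909 rad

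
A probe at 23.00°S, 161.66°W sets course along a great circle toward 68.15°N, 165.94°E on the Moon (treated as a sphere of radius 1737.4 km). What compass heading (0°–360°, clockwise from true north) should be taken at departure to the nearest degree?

348°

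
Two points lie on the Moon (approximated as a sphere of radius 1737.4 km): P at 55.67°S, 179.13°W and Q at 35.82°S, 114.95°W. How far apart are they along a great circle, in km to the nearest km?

With latitudes φ₁ = -55.670°, φ₂ = -35.820° and longitude difference Δλ = 64.180°:
cos c = sin φ₁ sin φ₂ + cos φ₁ cos φ₂ cos Δλ = (-0.8258)(-0.5852) + (0.5640)(0.8109)(0.4355) = 0.68246,
so c = arccos(0.68246) = 0.81967 rad.
Distance = R·c = 1737.4 × 0.8197 ≈ 1424 km.

1424 km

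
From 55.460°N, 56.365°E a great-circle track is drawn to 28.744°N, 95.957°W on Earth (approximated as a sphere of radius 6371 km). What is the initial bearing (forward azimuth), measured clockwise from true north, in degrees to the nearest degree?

336°

Δλ = -152.322° = -2.6585 rad.
y = sin Δλ · cos φ₂ = (-0.4645)(0.8768) = -0.4073
x = cos φ₁ sin φ₂ − sin φ₁ cos φ₂ cos Δλ = (0.5670)(0.4809) − (0.8237)(0.8768)(-0.8856) = 0.9122
θ = atan2(y, x) = -24.06°; adding 360° gives 336°.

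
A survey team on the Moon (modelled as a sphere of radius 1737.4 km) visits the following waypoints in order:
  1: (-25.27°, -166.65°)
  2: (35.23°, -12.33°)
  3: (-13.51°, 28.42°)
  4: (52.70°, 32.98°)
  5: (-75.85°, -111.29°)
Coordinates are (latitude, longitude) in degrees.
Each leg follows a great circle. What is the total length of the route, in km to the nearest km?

13262 km

Leg 1→2: central angle 2.7189 rad, distance 4723.7 km.
Leg 2→3: central angle 1.0850 rad, distance 1885.1 km.
Leg 3→4: central angle 1.1576 rad, distance 2011.2 km.
Leg 4→5: central angle 2.6717 rad, distance 4641.7 km.
Total: 4723.7 + 1885.1 + 2011.2 + 4641.7 ≈ 13262 km.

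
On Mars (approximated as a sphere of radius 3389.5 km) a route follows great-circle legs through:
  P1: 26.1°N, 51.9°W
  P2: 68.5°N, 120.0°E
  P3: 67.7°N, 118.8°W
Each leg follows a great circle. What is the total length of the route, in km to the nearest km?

Leg P1→P2: central angle 1.4872 rad, distance 5040.9 km.
Leg P2→P3: central angle 0.6620 rad, distance 2243.7 km.
Total: 5040.9 + 2243.7 ≈ 7285 km.

7285 km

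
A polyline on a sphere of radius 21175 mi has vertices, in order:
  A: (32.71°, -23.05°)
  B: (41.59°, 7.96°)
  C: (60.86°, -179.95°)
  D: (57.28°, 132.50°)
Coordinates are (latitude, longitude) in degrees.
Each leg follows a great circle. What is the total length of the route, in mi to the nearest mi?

47153 mi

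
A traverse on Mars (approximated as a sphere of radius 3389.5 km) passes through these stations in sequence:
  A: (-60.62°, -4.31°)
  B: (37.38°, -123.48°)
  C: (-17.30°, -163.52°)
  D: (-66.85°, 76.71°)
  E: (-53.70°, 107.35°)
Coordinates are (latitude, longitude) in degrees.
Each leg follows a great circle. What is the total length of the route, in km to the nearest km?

18168 km

Leg A→B: central angle 2.3732 rad, distance 8044.0 km.
Leg B→C: central angle 1.1589 rad, distance 3928.3 km.
Leg C→D: central angle 1.4836 rad, distance 5028.8 km.
Leg D→E: central angle 0.3444 rad, distance 1167.3 km.
Total: 8044.0 + 3928.3 + 5028.8 + 1167.3 ≈ 18168 km.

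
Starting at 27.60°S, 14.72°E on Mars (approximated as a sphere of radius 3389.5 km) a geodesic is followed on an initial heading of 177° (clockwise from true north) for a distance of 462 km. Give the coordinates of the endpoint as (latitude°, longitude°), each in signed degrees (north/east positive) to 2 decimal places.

Angular distance δ = d/R = 462/3389.5 = 0.13630 rad; initial bearing θ = 3.0892 rad.
sin φ₂ = sin φ₁ cos δ + cos φ₁ sin δ cos θ = (-0.4633)(0.9907) + (0.8862)(0.1359)(-0.9986) = -0.5793, so φ₂ = -35.40°.
Δλ = atan2(sin θ sin δ cos φ₁, cos δ − sin φ₁ sin φ₂) = atan2(0.0063, 0.7224) = 0.500°.
λ₂ = 14.720° + 0.500° = 15.22°.

-35.40°, 15.22°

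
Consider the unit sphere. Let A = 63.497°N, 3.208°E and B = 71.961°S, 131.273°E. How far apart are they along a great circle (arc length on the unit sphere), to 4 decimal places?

In radians: φ₁ = 1.1082, φ₂ = -1.2560, Δλ = 128.065° = 2.2352 rad.
Haversine: a = sin²(Δφ/2) + cos φ₁ cos φ₂ sin²(Δλ/2) = 0.8564 + (0.4462)(0.3097)(0.8083) = 0.96806.
Central angle c = 2·arcsin(√a) = 2.78223 rad.
On the unit sphere the arc length equals the central angle: 2.7822.

2.7822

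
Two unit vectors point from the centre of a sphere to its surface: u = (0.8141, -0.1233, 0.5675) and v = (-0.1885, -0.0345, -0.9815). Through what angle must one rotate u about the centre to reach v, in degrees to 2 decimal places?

u·v = -0.7062; |u| = 1.0000, |v| = 1.0000.
cos θ = (u·v)/(|u||v|) = -0.7062, so θ = 134.92°.

134.92°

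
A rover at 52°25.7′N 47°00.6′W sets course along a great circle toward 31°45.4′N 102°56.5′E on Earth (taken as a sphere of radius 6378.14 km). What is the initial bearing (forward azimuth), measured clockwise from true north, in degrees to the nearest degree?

Δλ = 149.952° = 2.6172 rad.
y = sin Δλ · cos φ₂ = (0.5007)(0.8503) = 0.4258
x = cos φ₁ sin φ₂ − sin φ₁ cos φ₂ cos Δλ = (0.6098)(0.5263) − (0.7926)(0.8503)(-0.8656) = 0.9043
θ = atan2(y, x) = 25.21°, so the bearing is 25°.

25°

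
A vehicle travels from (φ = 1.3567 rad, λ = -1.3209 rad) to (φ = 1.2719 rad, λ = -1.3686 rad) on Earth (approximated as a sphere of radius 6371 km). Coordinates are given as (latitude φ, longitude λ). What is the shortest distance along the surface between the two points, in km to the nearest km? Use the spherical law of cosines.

546 km

Let φ₁ = 1.3567 rad, φ₂ = 1.2719 rad, and Δλ = -0.0477 rad.
cos c = sin φ₁ sin φ₂ + cos φ₁ cos φ₂ cos Δλ = (0.9772)(0.9557) + (0.2125)(0.2945)(0.9989) = 0.99634,
so c = arccos(0.99634) = 0.08564 rad.
Distance = R·c = 6371 × 0.0856 ≈ 546 km.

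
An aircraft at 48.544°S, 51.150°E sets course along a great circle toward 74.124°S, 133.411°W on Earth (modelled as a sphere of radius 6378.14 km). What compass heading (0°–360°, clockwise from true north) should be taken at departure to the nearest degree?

179°

Δλ = 175.439° = 3.0620 rad.
y = sin Δλ · cos φ₂ = (0.0795)(0.2736) = 0.0218
x = cos φ₁ sin φ₂ − sin φ₁ cos φ₂ cos Δλ = (0.6620)(-0.9619) − (-0.7495)(0.2736)(-0.9968) = -0.8412
θ = atan2(y, x) = 178.52°, so the bearing is 179°.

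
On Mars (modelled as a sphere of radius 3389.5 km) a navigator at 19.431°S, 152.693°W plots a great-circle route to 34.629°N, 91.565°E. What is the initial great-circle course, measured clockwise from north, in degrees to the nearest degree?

Δλ = -115.742° = -2.0201 rad.
y = sin Δλ · cos φ₂ = (-0.9008)(0.8228) = -0.7412
x = cos φ₁ sin φ₂ − sin φ₁ cos φ₂ cos Δλ = (0.9430)(0.5683) − (-0.3327)(0.8228)(-0.4343) = 0.4170
θ = atan2(y, x) = -60.64°; adding 360° gives 299°.

299°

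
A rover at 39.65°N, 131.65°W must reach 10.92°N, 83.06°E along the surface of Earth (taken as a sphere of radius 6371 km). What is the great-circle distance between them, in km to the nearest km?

13348 km

With latitudes φ₁ = 39.650°, φ₂ = 10.920° and longitude difference Δλ = -145.290°:
cos c = sin φ₁ sin φ₂ + cos φ₁ cos φ₂ cos Δλ = (0.6381)(0.1894) + (0.7700)(0.9819)(-0.8220) = -0.50060,
so c = arccos(-0.50060) = 2.09509 rad.
Distance = R·c = 6371 × 2.0951 ≈ 13348 km.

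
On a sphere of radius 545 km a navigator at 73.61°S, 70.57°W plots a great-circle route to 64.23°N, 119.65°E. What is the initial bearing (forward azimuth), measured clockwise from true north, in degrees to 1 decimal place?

With φ₁ = -1.2847, φ₂ = 1.1210, Δλ = -2.9632 rad, the forward-azimuth formula gives
θ = atan2( sin Δλ cos φ₂ , cos φ₁ sin φ₂ − sin φ₁ cos φ₂ cos Δλ ) = atan2(-0.0771, -0.1564) = -153.74°.
Adding 360° brings this into [0°, 360°): 206.3°.

206.3°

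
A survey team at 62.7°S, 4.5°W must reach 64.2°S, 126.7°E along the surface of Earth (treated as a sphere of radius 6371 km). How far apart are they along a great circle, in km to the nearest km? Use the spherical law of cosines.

Let φ₁ = -1.0943 rad, φ₂ = -1.1205 rad, and Δλ = 2.2899 rad.
cos c = sin φ₁ sin φ₂ + cos φ₁ cos φ₂ cos Δλ = (-0.8886)(-0.9003) + (0.4586)(0.4352)(-0.6587) = 0.66855,
so c = arccos(0.66855) = 0.83854 rad.
Distance = R·c = 6371 × 0.8385 ≈ 5342 km.

5342 km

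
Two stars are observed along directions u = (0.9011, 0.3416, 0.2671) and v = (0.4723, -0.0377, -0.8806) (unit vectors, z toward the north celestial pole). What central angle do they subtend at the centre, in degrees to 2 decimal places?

79.78°

u·v = 0.1775; |u| = 1.0000, |v| = 1.0000.
cos θ = (u·v)/(|u||v|) = 0.1775, so θ = 79.78°.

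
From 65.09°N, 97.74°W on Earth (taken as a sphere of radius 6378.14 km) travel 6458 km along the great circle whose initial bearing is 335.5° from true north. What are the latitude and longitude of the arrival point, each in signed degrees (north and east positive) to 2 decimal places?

53.66°, 118.67°

Angular distance δ = d/R = 6458/6378.14 = 1.01252 rad; initial bearing θ = 5.8556 rad.
sin φ₂ = sin φ₁ cos δ + cos φ₁ sin δ cos θ = (0.9070)(0.5297) + (0.4212)(0.8482)(0.9100) = 0.8055, so φ₂ = 53.66°.
Δλ = atan2(sin θ sin δ cos φ₁, cos δ − sin φ₁ sin φ₂) = atan2(-0.1481, -0.2009) = -143.589°.
λ₂ = -97.740° − 143.589° = -241.33° → 118.67° after wrapping to (−180°, 180°].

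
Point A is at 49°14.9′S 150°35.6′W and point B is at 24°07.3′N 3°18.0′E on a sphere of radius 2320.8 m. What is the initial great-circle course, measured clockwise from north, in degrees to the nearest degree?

131°

With φ₁ = -0.8595, φ₂ = 0.4210, Δλ = 2.6859 rad, the forward-azimuth formula gives
θ = atan2( sin Δλ cos φ₂ , cos φ₁ sin φ₂ − sin φ₁ cos φ₂ cos Δλ ) = atan2(0.4016, -0.3541) = 131.40°.
So the initial bearing is 131°.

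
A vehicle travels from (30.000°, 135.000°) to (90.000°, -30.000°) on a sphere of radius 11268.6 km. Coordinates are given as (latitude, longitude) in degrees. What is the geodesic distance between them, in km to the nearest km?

11800 km

With latitudes φ₁ = 30.000°, φ₂ = 90.000° and longitude difference Δλ = -165.000°:
cos c = sin φ₁ sin φ₂ + cos φ₁ cos φ₂ cos Δλ = (0.5000)(1.0000) + (0.8660)(0.0000)(-0.9659) = 0.50000,
so c = arccos(0.50000) = 1.04720 rad.
Distance = R·c = 11268.6 × 1.0472 ≈ 11800 km.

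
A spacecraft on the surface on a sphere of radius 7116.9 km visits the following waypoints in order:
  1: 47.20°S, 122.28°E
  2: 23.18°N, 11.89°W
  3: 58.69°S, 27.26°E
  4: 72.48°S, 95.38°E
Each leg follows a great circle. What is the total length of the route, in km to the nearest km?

31502 km

Leg 1→2: central angle 2.3804 rad, distance 16941.1 km.
Leg 2→3: central angle 1.5366 rad, distance 10936.0 km.
Leg 3→4: central angle 0.5094 rad, distance 3625.4 km.
Total: 16941.1 + 10936.0 + 3625.4 ≈ 31502 km.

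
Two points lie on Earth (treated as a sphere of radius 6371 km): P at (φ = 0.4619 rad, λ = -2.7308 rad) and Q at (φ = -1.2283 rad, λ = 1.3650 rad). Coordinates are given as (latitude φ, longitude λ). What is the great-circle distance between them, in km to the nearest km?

Let φ₁ = 0.4619 rad, φ₂ = -1.2283 rad, and Δλ = -2.1874 rad.
cos c = sin φ₁ sin φ₂ + cos φ₁ cos φ₂ cos Δλ = (0.4456)(-0.9419) + (0.8952)(0.3358)(-0.5783) = -0.59362,
so c = arccos(-0.59362) = 2.20634 rad.
Distance = R·c = 6371 × 2.2063 ≈ 14057 km.

14057 km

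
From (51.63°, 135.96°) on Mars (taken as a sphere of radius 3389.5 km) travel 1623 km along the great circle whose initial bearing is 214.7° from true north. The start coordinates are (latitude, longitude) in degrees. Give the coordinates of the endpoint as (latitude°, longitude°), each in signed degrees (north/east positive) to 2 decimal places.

Angular distance δ = d/R = 1623/3389.5 = 0.47883 rad; initial bearing θ = 3.7472 rad.
sin φ₂ = sin φ₁ cos δ + cos φ₁ sin δ cos θ = (0.7840)(0.8875) + (0.6207)(0.4607)(-0.8221) = 0.4607, so φ₂ = 27.43°.
Δλ = atan2(sin θ sin δ cos φ₁, cos δ − sin φ₁ sin φ₂) = atan2(-0.1628, 0.5263) = -17.189°.
λ₂ = 135.960° − 17.189° = 118.77°.

27.43°, 118.77°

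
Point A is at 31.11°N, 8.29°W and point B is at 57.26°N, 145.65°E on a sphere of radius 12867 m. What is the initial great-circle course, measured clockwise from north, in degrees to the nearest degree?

14°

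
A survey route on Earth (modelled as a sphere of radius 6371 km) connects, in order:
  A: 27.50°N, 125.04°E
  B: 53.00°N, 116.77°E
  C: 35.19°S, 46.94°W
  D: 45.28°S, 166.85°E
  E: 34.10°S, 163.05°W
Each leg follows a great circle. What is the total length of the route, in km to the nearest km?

Leg A→B: central angle 0.4578 rad, distance 2916.5 km.
Leg B→C: central angle 2.7716 rad, distance 17657.9 km.
Leg C→D: central angle 1.6393 rad, distance 10443.8 km.
Leg D→E: central angle 0.4454 rad, distance 2837.4 km.
Total: 2916.5 + 17657.9 + 10443.8 + 2837.4 ≈ 33856 km.

33856 km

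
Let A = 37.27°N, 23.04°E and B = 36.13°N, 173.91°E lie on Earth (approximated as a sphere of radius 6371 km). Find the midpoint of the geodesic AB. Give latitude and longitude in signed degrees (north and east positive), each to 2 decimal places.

71.35°, 100.11°

The central angle between A and B is δ = 1.7766 rad.
With f = 0.5, the slerp weights are sin((1−f)δ)/sin δ = 0.7927 and sin(fδ)/sin δ = 0.7927.
Weighted sum of the unit vectors: (0.7927)·(0.7323,0.3115,0.6056) + (0.7927)·(-0.8031,0.0857,0.5896) = (-0.0561, 0.3148, 0.9475).
Converting back: φ = atan2(z, √(x²+y²)) = 71.35°, λ = atan2(y, x) = 100.11°.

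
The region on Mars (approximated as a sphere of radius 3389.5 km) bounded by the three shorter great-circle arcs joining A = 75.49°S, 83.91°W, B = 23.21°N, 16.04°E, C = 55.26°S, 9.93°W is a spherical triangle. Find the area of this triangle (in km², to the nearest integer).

Side lengths (central angles): a = 1.4233, b = 0.5828, c = 2.0057 rad; semiperimeter s = 2.0059.
By l'Huilier's theorem, tan(E/4) = √[tan(s/2) tan((s−a)/2) tan((s−b)/2) tan((s−c)/2)], giving spherical excess E = 0.0236 rad.
Area = E·R² = 0.0236 × (3389.5)² ≈ 271394 km².

271394 km²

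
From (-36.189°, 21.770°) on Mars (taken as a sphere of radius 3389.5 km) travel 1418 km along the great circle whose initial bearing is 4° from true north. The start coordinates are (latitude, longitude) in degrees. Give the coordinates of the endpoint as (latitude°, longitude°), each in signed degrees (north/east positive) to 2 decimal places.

Angular distance δ = d/R = 1418/3389.5 = 0.41835 rad; initial bearing θ = 0.0698 rad.
sin φ₂ = sin φ₁ cos δ + cos φ₁ sin δ cos θ = (-0.5905)(0.9138) + (0.8071)(0.4063)(0.9976) = -0.2125, so φ₂ = -12.27°.
Δλ = atan2(sin θ sin δ cos φ₁, cos δ − sin φ₁ sin φ₂) = atan2(0.0229, 0.7883) = 1.662°.
λ₂ = 21.770° + 1.662° = 23.43°.

-12.27°, 23.43°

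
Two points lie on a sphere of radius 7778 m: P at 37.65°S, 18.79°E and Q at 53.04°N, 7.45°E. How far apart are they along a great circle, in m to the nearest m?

Let φ₁ = -0.6571 rad, φ₂ = 0.9257 rad, and Δλ = -0.1979 rad.
cos c = sin φ₁ sin φ₂ + cos φ₁ cos φ₂ cos Δλ = (-0.6108)(0.7991) + (0.7918)(0.6013)(0.9805) = -0.02134,
so c = arccos(-0.02134) = 1.59213 rad.
Distance = R·c = 7778 × 1.5921 ≈ 12384 m.

12384 m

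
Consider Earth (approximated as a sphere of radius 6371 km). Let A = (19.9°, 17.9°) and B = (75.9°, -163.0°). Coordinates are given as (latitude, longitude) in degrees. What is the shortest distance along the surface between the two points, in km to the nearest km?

9362 km

In radians: φ₁ = 0.3473, φ₂ = 1.3247, Δλ = 179.100° = 3.1259 rad.
Haversine: a = sin²(Δφ/2) + cos φ₁ cos φ₂ sin²(Δλ/2) = 0.2204 + (0.9403)(0.2436)(0.9999) = 0.44946.
Central angle c = 2·arcsin(√a) = 1.46954 rad.
Distance = R·c = 6371 × 1.4695 ≈ 9362 km.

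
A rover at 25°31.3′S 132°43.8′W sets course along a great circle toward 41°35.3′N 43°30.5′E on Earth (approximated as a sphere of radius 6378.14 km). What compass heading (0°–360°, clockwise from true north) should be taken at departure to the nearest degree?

10°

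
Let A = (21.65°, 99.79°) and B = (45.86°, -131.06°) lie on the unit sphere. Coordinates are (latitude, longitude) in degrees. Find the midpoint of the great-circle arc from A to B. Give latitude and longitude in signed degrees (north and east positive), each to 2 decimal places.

The central angle between A and B is δ = 1.7152 rad.
With f = 0.5, the slerp weights are sin((1−f)δ)/sin δ = 0.7642 and sin(fδ)/sin δ = 0.7642.
Weighted sum of the unit vectors: (0.7642)·(-0.1580,0.9159,0.3689) + (0.7642)·(-0.4574,-0.5251,0.7176) = (-0.4704, 0.2987, 0.8304).
Converting back: φ = atan2(z, √(x²+y²)) = 56.14°, λ = atan2(y, x) = 147.59°.

56.14°, 147.59°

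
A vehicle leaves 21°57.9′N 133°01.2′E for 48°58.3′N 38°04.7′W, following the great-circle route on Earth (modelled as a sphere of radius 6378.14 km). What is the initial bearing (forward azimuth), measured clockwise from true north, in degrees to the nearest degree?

Δλ = -171.098° = -2.9862 rad.
y = sin Δλ · cos φ₂ = (-0.1547)(0.6564) = -0.1016
x = cos φ₁ sin φ₂ − sin φ₁ cos φ₂ cos Δλ = (0.9274)(0.7544) − (0.3740)(0.6564)(-0.9880) = 0.9422
θ = atan2(y, x) = -6.15°; adding 360° gives 354°.

354°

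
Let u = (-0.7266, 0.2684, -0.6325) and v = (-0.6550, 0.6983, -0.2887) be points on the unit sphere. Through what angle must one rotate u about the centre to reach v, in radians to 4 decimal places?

u·v = 0.8459; |u| = 1.0000, |v| = 1.0000.
cos θ = (u·v)/(|u||v|) = 0.8459, so θ = 0.5625 rad.

0.5625 rad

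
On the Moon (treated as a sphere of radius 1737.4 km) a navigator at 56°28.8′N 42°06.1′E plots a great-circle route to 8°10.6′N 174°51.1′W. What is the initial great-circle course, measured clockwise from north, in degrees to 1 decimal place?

38.9°

With φ₁ = 0.9858, φ₂ = 0.1427, Δλ = 2.4966 rad, the forward-azimuth formula gives
θ = atan2( sin Δλ cos φ₂ , cos φ₁ sin φ₂ − sin φ₁ cos φ₂ cos Δλ ) = atan2(0.5951, 0.7380) = 38.88°.
So the initial bearing is 38.9°.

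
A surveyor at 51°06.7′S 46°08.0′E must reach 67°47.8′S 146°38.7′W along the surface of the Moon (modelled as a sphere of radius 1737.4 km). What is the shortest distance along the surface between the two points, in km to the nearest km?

1841 km

Let φ₁ = -0.8921 rad, φ₂ = -1.1833 rad, and Δλ = 2.9186 rad.
Haversine: a = sin²(Δφ/2) + cos φ₁ cos φ₂ sin²(Δλ/2) = 0.0211 + (0.6278)(0.3779)(0.9876) = 0.25536.
Central angle c = 2·arcsin(√a) = 1.05953 rad.
Distance = R·c = 1737.4 × 1.0595 ≈ 1841 km.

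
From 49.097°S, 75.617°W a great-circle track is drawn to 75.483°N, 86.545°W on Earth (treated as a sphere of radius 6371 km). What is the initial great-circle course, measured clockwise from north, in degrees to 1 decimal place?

356.7°

With φ₁ = -0.8569, φ₂ = 1.3174, Δλ = -0.1907 rad, the forward-azimuth formula gives
θ = atan2( sin Δλ cos φ₂ , cos φ₁ sin φ₂ − sin φ₁ cos φ₂ cos Δλ ) = atan2(-0.0475, 0.8199) = -3.32°.
Adding 360° brings this into [0°, 360°): 356.7°.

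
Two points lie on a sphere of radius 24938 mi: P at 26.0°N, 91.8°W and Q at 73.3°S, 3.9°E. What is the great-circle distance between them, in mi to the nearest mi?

50688 mi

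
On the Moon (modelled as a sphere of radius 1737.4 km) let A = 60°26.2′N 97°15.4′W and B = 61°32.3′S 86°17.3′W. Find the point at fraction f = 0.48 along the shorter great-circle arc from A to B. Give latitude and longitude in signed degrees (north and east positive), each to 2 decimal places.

The central angle between A and B is δ = 2.1339 rad.
With f = 0.48, the slerp weights are sin((1−f)δ)/sin δ = 1.0591 and sin(fδ)/sin δ = 1.0104.
Weighted sum of the unit vectors: (1.0591)·(-0.0623,-0.4894,0.8698) + (1.0104)·(0.0309,-0.4756,-0.8791) = (-0.0348, -0.9988, 0.0330).
Converting back: φ = atan2(z, √(x²+y²)) = 1.89°, λ = atan2(y, x) = -92.00°.

1.89°, -92.00°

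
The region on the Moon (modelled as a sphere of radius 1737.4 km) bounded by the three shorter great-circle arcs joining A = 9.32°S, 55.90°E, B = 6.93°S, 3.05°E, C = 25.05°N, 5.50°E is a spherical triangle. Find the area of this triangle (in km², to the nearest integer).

Side lengths (central angles): a = 0.5597, b = 1.0457, c = 0.9133 rad; semiperimeter s = 1.2594.
By l'Huilier's theorem, tan(E/4) = √[tan(s/2) tan((s−a)/2) tan((s−b)/2) tan((s−c)/2)], giving spherical excess E = 0.2819 rad.
Area = E·R² = 0.2819 × (1737.4)² ≈ 850854 km².

850854 km²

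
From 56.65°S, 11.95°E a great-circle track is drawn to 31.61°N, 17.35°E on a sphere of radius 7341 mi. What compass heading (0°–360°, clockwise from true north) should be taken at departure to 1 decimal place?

4.6°

With φ₁ = -0.9887, φ₂ = 0.5517, Δλ = 0.0942 rad, the forward-azimuth formula gives
θ = atan2( sin Δλ cos φ₂ , cos φ₁ sin φ₂ − sin φ₁ cos φ₂ cos Δλ ) = atan2(0.0801, 0.9964) = 4.60°.
So the initial bearing is 4.6°.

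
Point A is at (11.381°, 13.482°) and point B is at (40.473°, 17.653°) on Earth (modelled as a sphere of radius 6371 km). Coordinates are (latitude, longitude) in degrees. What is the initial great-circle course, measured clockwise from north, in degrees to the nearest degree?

6°

With φ₁ = 0.1986, φ₂ = 0.7064, Δλ = 0.0728 rad, the forward-azimuth formula gives
θ = atan2( sin Δλ cos φ₂ , cos φ₁ sin φ₂ − sin φ₁ cos φ₂ cos Δλ ) = atan2(0.0553, 0.4866) = 6.49°.
So the initial bearing is 6°.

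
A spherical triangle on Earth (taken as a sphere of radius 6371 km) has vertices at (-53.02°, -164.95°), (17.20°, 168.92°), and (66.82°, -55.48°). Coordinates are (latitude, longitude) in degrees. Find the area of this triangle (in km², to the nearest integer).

67011947 km²

Side lengths (central angles): a = 1.5676, b = 2.5206, c = 1.2873 rad; semiperimeter s = 2.6878.
By l'Huilier's theorem, tan(E/4) = √[tan(s/2) tan((s−a)/2) tan((s−b)/2) tan((s−c)/2)], giving spherical excess E = 1.6510 rad.
Area = E·R² = 1.6510 × (6371)² ≈ 67011947 km².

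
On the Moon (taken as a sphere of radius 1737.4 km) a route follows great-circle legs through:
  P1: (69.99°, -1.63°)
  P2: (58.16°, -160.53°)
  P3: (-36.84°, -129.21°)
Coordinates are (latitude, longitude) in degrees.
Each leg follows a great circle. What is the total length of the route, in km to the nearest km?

Leg P1→P2: central angle 0.8895 rad, distance 1545.4 km.
Leg P2→P3: central angle 1.7200 rad, distance 2988.4 km.
Total: 1545.4 + 2988.4 ≈ 4534 km.

4534 km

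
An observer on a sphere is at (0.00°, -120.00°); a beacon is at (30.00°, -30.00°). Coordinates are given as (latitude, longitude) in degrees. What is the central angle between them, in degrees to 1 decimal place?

With latitudes φ₁ = 0.000°, φ₂ = 30.000° and longitude difference Δλ = 90.000°:
cos c = sin φ₁ sin φ₂ + cos φ₁ cos φ₂ cos Δλ = (0.0000)(0.5000) + (1.0000)(0.8660)(0.0000) = 0.00000,
so c = arccos(0.00000) = 1.57080 rad.
So the angular separation is 90.0°.

90.0°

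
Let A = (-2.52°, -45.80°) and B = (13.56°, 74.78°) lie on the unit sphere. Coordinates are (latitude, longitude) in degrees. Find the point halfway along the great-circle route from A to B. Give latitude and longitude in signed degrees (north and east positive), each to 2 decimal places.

Central angle δ = 2.0995 rad. Interpolating on the sphere with fraction f = 0.5:
P = [sin((1−f)δ)·A + sin(fδ)·B] / sin δ = 1.0044·A + 1.0044·B in Cartesian coordinates,
giving P = (0.9559, 0.2228, 0.1913), i.e. latitude 11.03°, longitude 13.12°.

11.03°, 13.12°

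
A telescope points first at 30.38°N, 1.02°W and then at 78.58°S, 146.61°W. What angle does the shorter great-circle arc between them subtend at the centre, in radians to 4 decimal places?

Let φ₁ = 0.5302 rad, φ₂ = -1.3715 rad, and Δλ = -2.5410 rad.
cos c = sin φ₁ sin φ₂ + cos φ₁ cos φ₂ cos Δλ = (0.5057)(-0.9802) + (0.8627)(0.1980)(-0.8250) = -0.63664,
so c = arccos(-0.63664) = 2.26093 rad.
So the angular separation is 2.2609 rad.

2.2609 rad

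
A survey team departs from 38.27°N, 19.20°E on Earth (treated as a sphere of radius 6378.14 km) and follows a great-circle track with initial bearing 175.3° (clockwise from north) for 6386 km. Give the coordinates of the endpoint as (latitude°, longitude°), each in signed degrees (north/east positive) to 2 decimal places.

-18.96°, 23.38°

Angular distance δ = d/R = 6386/6378.14 = 1.00123 rad; initial bearing θ = 3.0596 rad.
sin φ₂ = sin φ₁ cos δ + cos φ₁ sin δ cos θ = (0.6194)(0.5393) + (0.7851)(0.8421)(-0.9966) = -0.3249, so φ₂ = -18.96°.
Δλ = atan2(sin θ sin δ cos φ₁, cos δ − sin φ₁ sin φ₂) = atan2(0.0542, 0.7405) = 4.184°.
λ₂ = 19.200° + 4.184° = 23.38°.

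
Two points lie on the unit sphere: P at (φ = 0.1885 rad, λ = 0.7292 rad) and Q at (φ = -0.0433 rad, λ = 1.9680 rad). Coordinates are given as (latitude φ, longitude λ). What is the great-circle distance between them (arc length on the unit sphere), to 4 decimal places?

1.2538

In radians: φ₁ = 0.1885, φ₂ = -0.0433, Δλ = 70.978° = 1.2388 rad.
Haversine: a = sin²(Δφ/2) + cos φ₁ cos φ₂ sin²(Δλ/2) = 0.0134 + (0.9823)(0.9991)(0.3370) = 0.34413.
Central angle c = 2·arcsin(√a) = 1.25377 rad.
On the unit sphere the arc length equals the central angle: 1.2538.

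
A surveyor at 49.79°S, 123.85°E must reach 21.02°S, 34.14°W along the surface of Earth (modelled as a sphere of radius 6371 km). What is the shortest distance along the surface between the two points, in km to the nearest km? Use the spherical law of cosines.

11847 km

With latitudes φ₁ = -49.790°, φ₂ = -21.020° and longitude difference Δλ = -157.990°:
cos c = sin φ₁ sin φ₂ + cos φ₁ cos φ₂ cos Δλ = (-0.7637)(-0.3587) + (0.6456)(0.9335)(-0.9271) = -0.28478,
so c = arccos(-0.28478) = 1.85957 rad.
Distance = R·c = 6371 × 1.8596 ≈ 11847 km.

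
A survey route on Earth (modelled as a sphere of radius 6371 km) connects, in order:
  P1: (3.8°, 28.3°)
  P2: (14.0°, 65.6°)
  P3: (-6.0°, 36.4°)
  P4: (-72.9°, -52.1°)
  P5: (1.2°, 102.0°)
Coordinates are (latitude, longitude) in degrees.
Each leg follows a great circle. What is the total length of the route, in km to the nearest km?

29325 km

Leg P1→P2: central angle 0.6662 rad, distance 4244.3 km.
Leg P2→P3: central angle 0.6145 rad, distance 3914.9 km.
Leg P3→P4: central angle 1.4630 rad, distance 9320.9 km.
Leg P4→P5: central angle 1.8592 rad, distance 11845.2 km.
Total: 4244.3 + 3914.9 + 9320.9 + 11845.2 ≈ 29325 km.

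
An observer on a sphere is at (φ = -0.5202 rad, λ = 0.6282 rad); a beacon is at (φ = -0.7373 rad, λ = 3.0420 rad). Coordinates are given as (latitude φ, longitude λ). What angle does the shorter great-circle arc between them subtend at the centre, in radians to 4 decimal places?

Let φ₁ = -0.5202 rad, φ₂ = -0.7373 rad, and Δλ = 2.4138 rad.
cos c = sin φ₁ sin φ₂ + cos φ₁ cos φ₂ cos Δλ = (-0.4971)(-0.6723) + (0.8677)(0.7403)(-0.7466) = -0.14545,
so c = arccos(-0.14545) = 1.71676 rad.
So the angular separation is 1.7168 rad.

1.7168 rad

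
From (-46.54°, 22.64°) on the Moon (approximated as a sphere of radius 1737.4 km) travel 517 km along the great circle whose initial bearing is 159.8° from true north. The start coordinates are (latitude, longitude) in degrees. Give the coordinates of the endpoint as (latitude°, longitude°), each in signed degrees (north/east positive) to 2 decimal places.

Angular distance δ = d/R = 517/1737.4 = 0.29757 rad; initial bearing θ = 2.7890 rad.
sin φ₂ = sin φ₁ cos δ + cos φ₁ sin δ cos θ = (-0.7259)(0.9561) + (0.6878)(0.2932)(-0.9385) = -0.8832, so φ₂ = -62.03°.
Δλ = atan2(sin θ sin δ cos φ₁, cos δ − sin φ₁ sin φ₂) = atan2(0.0696, 0.3150) = 12.468°.
λ₂ = 22.640° + 12.468° = 35.11°.

-62.03°, 35.11°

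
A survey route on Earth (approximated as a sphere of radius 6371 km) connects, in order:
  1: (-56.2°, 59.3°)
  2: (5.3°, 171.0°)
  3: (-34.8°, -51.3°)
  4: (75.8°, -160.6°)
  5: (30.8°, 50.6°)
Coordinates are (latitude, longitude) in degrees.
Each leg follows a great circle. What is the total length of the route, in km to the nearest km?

Leg 1→2: central angle 1.8562 rad, distance 11826.0 km.
Leg 2→3: central angle 2.2882 rad, distance 14578.4 km.
Leg 3→4: central angle 2.2394 rad, distance 14266.9 km.
Leg 4→5: central angle 1.2491 rad, distance 7958.1 km.
Total: 11826.0 + 14578.4 + 14266.9 + 7958.1 ≈ 48629 km.

48629 km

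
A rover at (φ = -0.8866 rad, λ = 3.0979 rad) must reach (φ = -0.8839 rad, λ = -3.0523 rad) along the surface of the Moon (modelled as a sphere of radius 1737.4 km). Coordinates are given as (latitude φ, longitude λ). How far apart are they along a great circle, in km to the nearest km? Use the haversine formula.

146 km

Let φ₁ = -0.8866 rad, φ₂ = -0.8839 rad, and Δλ = 0.1330 rad.
Haversine: a = sin²(Δφ/2) + cos φ₁ cos φ₂ sin²(Δλ/2) = 0.0000 + (0.6321)(0.6341)(0.0044) = 0.00177.
Central angle c = 2·arcsin(√a) = 0.08420 rad.
Distance = R·c = 1737.4 × 0.0842 ≈ 146 km.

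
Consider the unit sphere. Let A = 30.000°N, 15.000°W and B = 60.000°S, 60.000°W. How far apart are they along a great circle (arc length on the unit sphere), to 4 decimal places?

With latitudes φ₁ = 30.000°, φ₂ = -60.000° and longitude difference Δλ = -45.000°:
Haversine: a = sin²(Δφ/2) + cos φ₁ cos φ₂ sin²(Δλ/2) = 0.5000 + (0.8660)(0.5000)(0.1464) = 0.56341.
Central angle c = 2·arcsin(√a) = 1.69797 rad.
On the unit sphere the arc length equals the central angle: 1.6980.

1.6980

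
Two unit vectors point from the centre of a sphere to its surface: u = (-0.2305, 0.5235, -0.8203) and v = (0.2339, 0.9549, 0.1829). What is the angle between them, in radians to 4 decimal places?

1.2704 rad

u·v = 0.2959; |u| = 1.0000, |v| = 1.0000.
cos θ = (u·v)/(|u||v|) = 0.2959, so θ = 1.2704 rad.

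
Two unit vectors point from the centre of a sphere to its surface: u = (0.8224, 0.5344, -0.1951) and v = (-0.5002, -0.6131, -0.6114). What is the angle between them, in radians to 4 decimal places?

2.2392 rad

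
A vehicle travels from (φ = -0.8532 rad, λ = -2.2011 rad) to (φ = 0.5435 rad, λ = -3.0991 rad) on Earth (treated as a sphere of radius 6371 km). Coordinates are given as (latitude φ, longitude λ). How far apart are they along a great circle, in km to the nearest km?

10255 km

In radians: φ₁ = -0.8532, φ₂ = 0.5435, Δλ = -51.452° = -0.8980 rad.
cos c = sin φ₁ sin φ₂ + cos φ₁ cos φ₂ cos Δλ = (-0.7534)(0.5171) + (0.6576)(0.8559)(0.6232) = -0.03887,
so c = arccos(-0.03887) = 1.60967 rad.
Distance = R·c = 6371 × 1.6097 ≈ 10255 km.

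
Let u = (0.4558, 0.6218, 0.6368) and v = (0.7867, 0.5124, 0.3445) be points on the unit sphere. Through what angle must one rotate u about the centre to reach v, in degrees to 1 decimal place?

u·v = 0.8966; |u| = 1.0000, |v| = 1.0001.
cos θ = (u·v)/(|u||v|) = 0.8966, so θ = 26.3°.

26.3°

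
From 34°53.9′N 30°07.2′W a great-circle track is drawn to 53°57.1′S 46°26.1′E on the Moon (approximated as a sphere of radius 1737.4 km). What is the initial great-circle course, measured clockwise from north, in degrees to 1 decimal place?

With φ₁ = 0.6091, φ₂ = -0.9416, Δλ = 1.3361 rad, the forward-azimuth formula gives
θ = atan2( sin Δλ cos φ₂ , cos φ₁ sin φ₂ − sin φ₁ cos φ₂ cos Δλ ) = atan2(0.5723, -0.7414) = 142.33°.
So the initial bearing is 142.3°.

142.3°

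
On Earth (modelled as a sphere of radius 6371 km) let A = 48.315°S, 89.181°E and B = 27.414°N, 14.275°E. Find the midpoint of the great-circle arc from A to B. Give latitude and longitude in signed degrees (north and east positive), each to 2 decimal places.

-13.00°, 45.46°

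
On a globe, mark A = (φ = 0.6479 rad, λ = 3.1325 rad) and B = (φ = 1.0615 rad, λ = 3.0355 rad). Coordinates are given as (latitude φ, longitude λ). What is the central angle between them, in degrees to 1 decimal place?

24.0°

With latitudes φ₁ = 37.122°, φ₂ = 60.819° and longitude difference Δλ = -5.558°:
cos c = sin φ₁ sin φ₂ + cos φ₁ cos φ₂ cos Δλ = (0.6035)(0.8731) + (0.7974)(0.4876)(0.9953) = 0.91385,
so c = arccos(0.91385) = 0.41812 rad.
So the angular separation is 24.0°.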